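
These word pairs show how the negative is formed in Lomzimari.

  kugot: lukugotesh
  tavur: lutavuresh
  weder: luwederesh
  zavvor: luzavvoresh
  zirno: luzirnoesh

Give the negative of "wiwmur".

Every pair shown (kugot → lukugotesh, tavur → lutavuresh, weder → luwederesh, …) follows the same rule: add lu- … -esh around the stem.
So wiwmur → luwiwmuresh.

luwiwmuresh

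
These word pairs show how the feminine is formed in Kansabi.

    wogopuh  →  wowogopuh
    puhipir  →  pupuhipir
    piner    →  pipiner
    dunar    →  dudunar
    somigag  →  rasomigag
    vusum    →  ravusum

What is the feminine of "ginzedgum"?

raginzedgum

"ginzedgum" ends in -m. The one such stem in the data (vusum → ravusum) adds the prefix ra-, so the same rule applies.
So ginzedgum → raginzedgum.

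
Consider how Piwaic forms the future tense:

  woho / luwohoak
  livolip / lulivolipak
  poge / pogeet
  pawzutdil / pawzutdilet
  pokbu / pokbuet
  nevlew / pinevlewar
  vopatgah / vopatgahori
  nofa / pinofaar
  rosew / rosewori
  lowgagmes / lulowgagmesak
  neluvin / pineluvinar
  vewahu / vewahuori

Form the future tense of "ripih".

ripihori

pokbu and vewahu both end in -u yet inflect differently (pokbuet, vewahuori), so the final letter is not what conditions the rule; the first letter is.
"ripih" begins with r-. The one such stem in the data (rosew → rosewori) adds -ori, so the same rule applies.
So ripih → ripihori.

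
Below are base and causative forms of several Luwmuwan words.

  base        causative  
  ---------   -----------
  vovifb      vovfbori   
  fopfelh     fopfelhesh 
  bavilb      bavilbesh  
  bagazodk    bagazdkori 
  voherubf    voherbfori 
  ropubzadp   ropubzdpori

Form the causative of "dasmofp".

dasmfpori

bavilb and vovifb both end in -b yet inflect differently (bavilbesh, vovfbori), so the final letter is not what conditions the rule; the second-to-last letter is.
"dasmofp" has second-to-last letter 'f'. The one such stem in the data (vovifb → vovfbori) deletes the last vowel and adds -ori (as do voherubf, bagazodk), so the same rule applies.
So dasmofp → dasmfpori.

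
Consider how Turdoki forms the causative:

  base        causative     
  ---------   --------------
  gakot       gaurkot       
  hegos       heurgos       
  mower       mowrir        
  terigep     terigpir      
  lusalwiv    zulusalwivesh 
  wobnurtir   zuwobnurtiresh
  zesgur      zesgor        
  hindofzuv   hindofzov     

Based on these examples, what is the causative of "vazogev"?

"vazogev" has last vowel 'e'. The stems whose last vowel is 'e' (mower → mowrir, terigep → terigpir) delete the last vowel and add -ir.
The other patterns: stems whose last vowel is 'o' insert -ur- after the first vowel; stems whose last vowel is 'i' add zu- … -esh around the stem; stems whose last vowel is 'u' change the last vowel to 'o'.
So vazogev → vazogvir.

vazogvir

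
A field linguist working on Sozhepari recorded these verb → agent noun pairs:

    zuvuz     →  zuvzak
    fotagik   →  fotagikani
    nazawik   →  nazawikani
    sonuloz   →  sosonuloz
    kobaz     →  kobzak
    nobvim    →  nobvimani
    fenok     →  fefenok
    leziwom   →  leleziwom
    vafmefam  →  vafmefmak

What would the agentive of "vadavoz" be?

vavadavoz

nobvim and leziwom both end in -m yet inflect differently (nobvimani, leleziwom), so the final letter is not what conditions the rule; the last vowel is.
"vadavoz" has last vowel 'o'. The stems whose last vowel is 'o' (leziwom → leleziwom, sonuloz → sosonuloz, fenok → fefenok) repeat the first consonant+vowel as a prefix.
The other patterns: stems whose last vowel is 'i' add -ani; stems whose last vowel is 'a' or 'u' delete the last vowel and add -ak.
So vadavoz → vavadavoz.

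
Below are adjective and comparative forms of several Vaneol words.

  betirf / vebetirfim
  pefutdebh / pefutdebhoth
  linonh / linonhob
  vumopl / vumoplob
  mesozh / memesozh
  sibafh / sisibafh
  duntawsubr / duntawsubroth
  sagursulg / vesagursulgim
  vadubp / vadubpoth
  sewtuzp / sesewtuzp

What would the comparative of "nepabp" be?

"nepabp" has second-to-last letter 'b'. The stems whose second-to-last letter is 'b' (vadubp → vadubpoth, pefutdebh → pefutdebhoth, duntawsubr → duntawsubroth) add -oth.
The other patterns: stems whose second-to-last letter is 'n' or 'p' add -ob; stems whose second-to-last letter is 'f' or 'z' repeat the first consonant+vowel as a prefix; stems whose second-to-last letter is 'l' or 'r' add ve- … -im around the stem.
So nepabp → nepabpoth.

nepabpoth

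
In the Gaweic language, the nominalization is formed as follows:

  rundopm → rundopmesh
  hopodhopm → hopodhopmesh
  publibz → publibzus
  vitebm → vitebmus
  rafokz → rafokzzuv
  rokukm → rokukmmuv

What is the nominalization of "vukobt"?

"vukobt" has second-to-last letter 'b'. The stems whose second-to-last letter is 'b' (publibz → publibzus, vitebm → vitebmus) add -us.
So vukobt → vukobtus.

vukobtus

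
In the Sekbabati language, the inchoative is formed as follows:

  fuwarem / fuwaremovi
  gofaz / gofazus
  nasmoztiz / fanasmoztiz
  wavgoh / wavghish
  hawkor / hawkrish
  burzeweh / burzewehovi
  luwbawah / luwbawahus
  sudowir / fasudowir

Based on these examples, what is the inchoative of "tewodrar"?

burzeweh and wavgoh both end in -h yet inflect differently (burzewehovi, wavghish), so the final letter is not what conditions the rule; the last vowel is.
"tewodrar" has last vowel 'a'. The stems whose last vowel is 'a' (luwbawah → luwbawahus, gofaz → gofazus) add -us.
So tewodrar → tewodrarus.

tewodrarus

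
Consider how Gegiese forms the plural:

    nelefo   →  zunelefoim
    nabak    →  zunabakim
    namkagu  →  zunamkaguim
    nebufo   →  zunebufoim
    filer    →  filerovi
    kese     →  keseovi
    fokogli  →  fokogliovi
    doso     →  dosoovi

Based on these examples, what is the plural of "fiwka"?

"fiwka" begins with f-. The stems beginning with f- (filer → filerovi, fokogli → fokogliovi) add -ovi.
The other pattern: stems beginning with n- add zu- … -im around the stem.
So fiwka → fiwkaovi.

fiwkaovi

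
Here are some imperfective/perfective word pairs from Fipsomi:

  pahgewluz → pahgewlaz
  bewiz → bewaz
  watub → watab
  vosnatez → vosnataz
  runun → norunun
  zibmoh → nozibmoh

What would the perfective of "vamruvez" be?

vamruvaz

pahgewluz and runun both have last vowel 'u' yet inflect differently (pahgewlaz, norunun), so the last vowel is not what conditions the rule; the final letter is.
"vamruvez" ends in -z. The stems ending in -z (pahgewluz → pahgewlaz, bewiz → bewaz, vosnatez → vosnataz) change the last vowel to 'a'.
So vamruvez → vamruvaz.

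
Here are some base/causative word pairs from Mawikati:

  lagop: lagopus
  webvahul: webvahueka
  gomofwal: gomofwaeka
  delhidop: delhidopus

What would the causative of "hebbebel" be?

hebbebeeka

webvahul and delhidop both have 3 vowels yet inflect differently (webvahueka, delhidopus), so the number of vowels is not what conditions the rule; the final letter is.
"hebbebel" ends in -l. The stems ending in -l (webvahul → webvahueka, gomofwal → gomofwaeka) drop the final letter and add -eka.
So hebbebel → hebbebeeka.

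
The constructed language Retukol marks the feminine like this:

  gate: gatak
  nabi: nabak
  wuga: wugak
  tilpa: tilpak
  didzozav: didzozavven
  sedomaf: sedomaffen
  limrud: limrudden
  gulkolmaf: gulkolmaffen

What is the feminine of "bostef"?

wuga and didzozav both have last vowel 'a' yet inflect differently (wugak, didzozavven), so the last vowel is not what conditions the rule; whether the stem ends in a vowel or a consonant is.
"bostef" ends in a consonant. The stems ending in a consonant (didzozav → didzozavven, sedomaf → sedomaffen, limrud → limrudden) double the final consonant and add -en.
The other pattern: stems ending in a vowel drop the final letter and add -ak.
So bostef → bosteffen.

bosteffen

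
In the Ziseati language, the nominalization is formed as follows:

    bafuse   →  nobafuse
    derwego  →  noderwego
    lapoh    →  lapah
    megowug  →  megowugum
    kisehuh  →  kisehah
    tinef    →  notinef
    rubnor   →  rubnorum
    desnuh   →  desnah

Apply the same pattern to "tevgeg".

tevgegum

lapoh and rubnor both have last vowel 'o' yet inflect differently (lapah, rubnorum), so the last vowel is not what conditions the rule; the final letter is.
"tevgeg" ends in -g. The one such stem in the data (megowug → megowugum) adds -um, so the same rule applies.
The other patterns: stems ending in -h change the last vowel to 'a'; stems ending in -e, -f or -o add the prefix no-.
So tevgeg → tevgegum.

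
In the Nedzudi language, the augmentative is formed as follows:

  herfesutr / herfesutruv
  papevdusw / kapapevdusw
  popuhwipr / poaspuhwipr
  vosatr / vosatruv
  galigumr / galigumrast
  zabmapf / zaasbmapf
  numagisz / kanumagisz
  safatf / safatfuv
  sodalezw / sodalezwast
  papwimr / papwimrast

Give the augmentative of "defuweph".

papwimr and vosatr both end in -r yet inflect differently (papwimrast, vosatruv), so the final letter is not what conditions the rule; the second-to-last letter is.
"defuweph" has second-to-last letter 'p'. The stems whose second-to-last letter is 'p' (popuhwipr → poaspuhwipr, zabmapf → zaasbmapf) insert -as- after the first vowel.
The other patterns: stems whose second-to-last letter is 'm' or 'z' add -ast; stems whose second-to-last letter is 't' add -uv; stems whose second-to-last letter is 's' add the prefix ka-.
So defuweph → deasfuweph.

deasfuweph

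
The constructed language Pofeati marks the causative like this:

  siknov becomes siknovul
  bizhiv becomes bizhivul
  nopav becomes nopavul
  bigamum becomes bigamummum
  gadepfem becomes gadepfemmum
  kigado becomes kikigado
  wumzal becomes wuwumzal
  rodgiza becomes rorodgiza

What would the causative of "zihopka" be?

zizihopka

siknov and kigado both have last vowel 'o' yet inflect differently (siknovul, kikigado), so the last vowel is not what conditions the rule; the final letter is.
"zihopka" ends in -a. The one such stem in the data (rodgiza → rorodgiza) repeats the first consonant+vowel as a prefix (as do kigado, wumzal), so the same rule applies.
The other patterns: stems ending in -v add -ul; stems ending in -m double the final consonant and add -um.
So zihopka → zizihopka.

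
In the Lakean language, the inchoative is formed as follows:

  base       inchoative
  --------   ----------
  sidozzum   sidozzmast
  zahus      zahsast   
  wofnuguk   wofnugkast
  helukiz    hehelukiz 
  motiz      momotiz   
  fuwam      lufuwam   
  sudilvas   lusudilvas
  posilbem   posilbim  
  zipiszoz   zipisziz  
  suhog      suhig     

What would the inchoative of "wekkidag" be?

sidozzum and fuwam both end in -m yet inflect differently (sidozzmast, lufuwam), so the final letter is not what conditions the rule; the last vowel is.
"wekkidag" has last vowel 'a'. The stems whose last vowel is 'a' (fuwam → lufuwam, sudilvas → lusudilvas) add the prefix lu-.
So wekkidag → luwekkidag.

luwekkidag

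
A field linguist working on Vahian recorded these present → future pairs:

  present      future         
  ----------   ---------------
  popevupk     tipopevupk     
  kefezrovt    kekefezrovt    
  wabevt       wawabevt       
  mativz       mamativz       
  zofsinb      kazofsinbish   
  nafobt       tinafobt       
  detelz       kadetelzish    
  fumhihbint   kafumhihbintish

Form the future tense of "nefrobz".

"nefrobz" has second-to-last letter 'b'. The one such stem in the data (nafobt → tinafobt) adds the prefix ti-, so the same rule applies.
So nefrobz → tinefrobz.

tinefrobz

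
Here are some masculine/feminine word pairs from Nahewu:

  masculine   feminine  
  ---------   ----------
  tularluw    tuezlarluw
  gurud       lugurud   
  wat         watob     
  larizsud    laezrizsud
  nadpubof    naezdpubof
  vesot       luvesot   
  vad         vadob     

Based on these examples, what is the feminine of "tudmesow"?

tuezdmesow

vad and gurud both end in -d yet inflect differently (vadob, lugurud), so the final letter is not what conditions the rule; the number of vowels is.
"tudmesow" has 3 vowels. The stems with 3 vowels (nadpubof → naezdpubof, tularluw → tuezlarluw, larizsud → laezrizsud) insert -ez- after the first vowel.
So tudmesow → tuezdmesow.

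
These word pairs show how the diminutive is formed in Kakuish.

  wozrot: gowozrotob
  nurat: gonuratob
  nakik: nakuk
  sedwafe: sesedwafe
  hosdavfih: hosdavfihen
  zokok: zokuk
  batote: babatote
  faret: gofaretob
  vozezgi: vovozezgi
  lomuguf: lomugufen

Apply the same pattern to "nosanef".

zokok and wozrot both have last vowel 'o' yet inflect differently (zokuk, gowozrotob), so the last vowel is not what conditions the rule; the final letter is.
"nosanef" ends in -f. The one such stem in the data (lomuguf → lomugufen) adds -en, so the same rule applies.
The other patterns: stems ending in -k change the last vowel to 'u'; stems ending in -t add go- … -ob around the stem; stems ending in -e or -i repeat the first consonant+vowel as a prefix.
So nosanef → nosanefen.

nosanefen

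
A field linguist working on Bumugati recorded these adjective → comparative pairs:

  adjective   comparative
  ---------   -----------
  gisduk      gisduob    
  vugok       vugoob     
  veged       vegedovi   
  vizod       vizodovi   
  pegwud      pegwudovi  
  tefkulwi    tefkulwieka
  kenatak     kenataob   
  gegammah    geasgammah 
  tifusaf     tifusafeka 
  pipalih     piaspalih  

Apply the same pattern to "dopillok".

dopilloob

"dopillok" ends in -k. The stems ending in -k (gisduk → gisduob, vugok → vugoob, kenatak → kenataob) drop the final letter and add -ob.
The other patterns: stems ending in -h insert -as- after the first vowel; stems ending in -d add -ovi; stems ending in -f or -i add -eka.
So dopillok → dopilloob.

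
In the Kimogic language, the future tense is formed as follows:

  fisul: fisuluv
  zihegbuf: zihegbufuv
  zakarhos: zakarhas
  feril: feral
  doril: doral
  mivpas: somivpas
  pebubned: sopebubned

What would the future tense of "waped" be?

sowaped

fisul and feril both end in -l yet inflect differently (fisuluv, feral), so the final letter is not what conditions the rule; the last vowel is.
"waped" has last vowel 'e'. The one such stem in the data (pebubned → sopebubned) adds the prefix so-, so the same rule applies.
So waped → sowaped.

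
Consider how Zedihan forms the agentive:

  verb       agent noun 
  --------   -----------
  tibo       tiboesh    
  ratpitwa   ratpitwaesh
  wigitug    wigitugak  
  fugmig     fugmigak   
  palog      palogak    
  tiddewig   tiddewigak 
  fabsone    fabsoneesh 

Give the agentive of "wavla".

tibo and palog both have last vowel 'o' yet inflect differently (tiboesh, palogak), so the last vowel is not what conditions the rule; whether the stem ends in a vowel or a consonant is.
"wavla" ends in a vowel. The stems ending in a vowel (tibo → tiboesh, fabsone → fabsoneesh, ratpitwa → ratpitwaesh) add -esh.
The other pattern: stems ending in a consonant add -ak.
So wavla → wavlaesh.

wavlaesh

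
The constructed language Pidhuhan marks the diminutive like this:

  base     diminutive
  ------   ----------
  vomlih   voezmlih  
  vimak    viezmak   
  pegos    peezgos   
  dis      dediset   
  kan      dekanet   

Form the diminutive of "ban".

pegos and dis both end in -s yet inflect differently (peezgos, dediset), so the final letter is not what conditions the rule; the number of vowels is.
"ban" has 1 vowel. The stems with 1 vowel (dis → dediset, kan → dekanet) add de- … -et around the stem.
So ban → debanet.

debanet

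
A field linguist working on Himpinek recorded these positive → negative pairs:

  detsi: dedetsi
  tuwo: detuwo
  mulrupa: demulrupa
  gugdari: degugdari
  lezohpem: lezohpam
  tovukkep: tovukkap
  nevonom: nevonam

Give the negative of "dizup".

dizap

tuwo and nevonom both have last vowel 'o' yet inflect differently (detuwo, nevonam), so the last vowel is not what conditions the rule; whether the stem ends in a vowel or a consonant is.
"dizup" ends in a consonant. The stems ending in a consonant (lezohpem → lezohpam, tovukkep → tovukkap, nevonom → nevonam) change the last vowel to 'a'.
The other pattern: stems ending in a vowel add the prefix de-.
So dizup → dizap.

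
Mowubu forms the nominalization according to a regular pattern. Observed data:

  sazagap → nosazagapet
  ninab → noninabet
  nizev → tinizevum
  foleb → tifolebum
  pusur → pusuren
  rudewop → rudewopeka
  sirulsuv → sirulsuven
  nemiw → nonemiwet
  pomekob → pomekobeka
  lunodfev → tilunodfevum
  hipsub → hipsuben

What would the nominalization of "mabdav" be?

ninab and foleb both end in -b yet inflect differently (noninabet, tifolebum), so the final letter is not what conditions the rule; the last vowel is.
"mabdav" has last vowel 'a'. The stems whose last vowel is 'a' (ninab → noninabet, sazagap → nosazagapet) add no- … -et around the stem.
The other patterns: stems whose last vowel is 'e' add ti- … -um around the stem; stems whose last vowel is 'u' add -en; stems whose last vowel is 'o' add -eka.
So mabdav → nomabdavet.

nomabdavet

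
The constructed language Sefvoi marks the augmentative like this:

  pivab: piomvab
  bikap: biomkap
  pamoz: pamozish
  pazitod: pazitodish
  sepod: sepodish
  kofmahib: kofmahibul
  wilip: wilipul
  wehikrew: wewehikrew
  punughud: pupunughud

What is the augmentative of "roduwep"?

pivab and kofmahib both end in -b yet inflect differently (piomvab, kofmahibul), so the final letter is not what conditions the rule; the last vowel is.
"roduwep" has last vowel 'e'. The one such stem in the data (wehikrew → wewehikrew) repeats the first consonant+vowel as a prefix (as does punughud), so the same rule applies.
So roduwep → roroduwep.

roroduwep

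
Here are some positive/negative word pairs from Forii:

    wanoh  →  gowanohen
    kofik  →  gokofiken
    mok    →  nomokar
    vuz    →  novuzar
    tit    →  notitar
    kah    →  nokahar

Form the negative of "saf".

kofik and mok both end in -k yet inflect differently (gokofiken, nomokar), so the final letter is not what conditions the rule; the number of vowels is.
"saf" has 1 vowel. The stems with 1 vowel (vuz → novuzar, mok → nomokar, tit → notitar) add no- … -ar around the stem.
The other pattern: stems with 2 vowels add go- … -en around the stem.
So saf → nosafar.

nosafar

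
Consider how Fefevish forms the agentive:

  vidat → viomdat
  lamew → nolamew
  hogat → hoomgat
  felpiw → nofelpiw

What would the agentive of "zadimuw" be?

nozadimuw

hogat and lamew both have 2 vowels yet inflect differently (hoomgat, nolamew), so the number of vowels is not what conditions the rule; the final letter is.
"zadimuw" ends in -w. The stems ending in -w (lamew → nolamew, felpiw → nofelpiw) add the prefix no-.
The other pattern: stems ending in -t insert -om- after the first vowel.
So zadimuw → nozadimuw.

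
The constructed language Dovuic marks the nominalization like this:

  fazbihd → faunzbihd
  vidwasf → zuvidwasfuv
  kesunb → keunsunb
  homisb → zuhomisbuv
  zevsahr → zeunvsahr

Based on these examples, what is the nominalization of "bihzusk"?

"bihzusk" has second-to-last letter 's'. The stems whose second-to-last letter is 's' (homisb → zuhomisbuv, vidwasf → zuvidwasfuv) add zu- … -uv around the stem.
So bihzusk → zubihzuskuv.

zubihzuskuv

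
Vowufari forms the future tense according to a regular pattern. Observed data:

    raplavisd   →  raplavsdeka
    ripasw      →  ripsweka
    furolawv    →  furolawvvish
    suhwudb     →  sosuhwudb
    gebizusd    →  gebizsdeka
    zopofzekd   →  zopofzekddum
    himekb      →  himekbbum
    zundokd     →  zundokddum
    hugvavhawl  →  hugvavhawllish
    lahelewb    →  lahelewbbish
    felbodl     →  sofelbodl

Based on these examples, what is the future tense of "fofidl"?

sofofidl

hugvavhawl and felbodl both end in -l yet inflect differently (hugvavhawllish, sofelbodl), so the final letter is not what conditions the rule; the second-to-last letter is.
"fofidl" has second-to-last letter 'd'. The stems whose second-to-last letter is 'd' (felbodl → sofelbodl, suhwudb → sosuhwudb) add the prefix so-.
So fofidl → sofofidl.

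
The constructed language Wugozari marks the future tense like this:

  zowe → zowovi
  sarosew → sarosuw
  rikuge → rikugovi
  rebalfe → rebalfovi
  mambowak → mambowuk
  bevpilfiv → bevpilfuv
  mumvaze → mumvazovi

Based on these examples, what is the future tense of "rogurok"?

rikuge and sarosew both have last vowel 'e' yet inflect differently (rikugovi, sarosuw), so the last vowel is not what conditions the rule; the final letter is.
"rogurok" ends in -k. The one such stem in the data (mambowak → mambowuk) changes the last vowel to 'u' (as do bevpilfiv, sarosew), so the same rule applies.
So rogurok → roguruk.

roguruk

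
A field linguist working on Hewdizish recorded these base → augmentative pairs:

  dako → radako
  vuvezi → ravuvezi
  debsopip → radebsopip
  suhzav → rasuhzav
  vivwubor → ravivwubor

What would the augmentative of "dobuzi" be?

Every pair shown (dako → radako, vuvezi → ravuvezi, debsopip → radebsopip, …) follows the same rule: add the prefix ra-.
So dobuzi → radobuzi.

radobuzi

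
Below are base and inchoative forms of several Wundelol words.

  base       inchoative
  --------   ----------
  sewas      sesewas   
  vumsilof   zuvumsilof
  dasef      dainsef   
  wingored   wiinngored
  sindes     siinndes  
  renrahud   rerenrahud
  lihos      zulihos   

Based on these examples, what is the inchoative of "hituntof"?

zuhituntof

lihos and sindes both end in -s yet inflect differently (zulihos, siinndes), so the final letter is not what conditions the rule; the last vowel is.
"hituntof" has last vowel 'o'. The stems whose last vowel is 'o' (vumsilof → zuvumsilof, lihos → zulihos) add the prefix zu-.
So hituntof → zuhituntof.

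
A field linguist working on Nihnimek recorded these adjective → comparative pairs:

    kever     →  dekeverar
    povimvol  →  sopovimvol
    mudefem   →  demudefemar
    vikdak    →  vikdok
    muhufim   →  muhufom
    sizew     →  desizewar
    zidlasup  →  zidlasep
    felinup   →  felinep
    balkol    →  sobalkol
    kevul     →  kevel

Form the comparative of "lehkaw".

lehkow

balkol and kevul both end in -l yet inflect differently (sobalkol, kevel), so the final letter is not what conditions the rule; the last vowel is.
"lehkaw" has last vowel 'a'. The one such stem in the data (vikdak → vikdok) changes the last vowel to 'o' (as does muhufim), so the same rule applies.
The other patterns: stems whose last vowel is 'o' add the prefix so-; stems whose last vowel is 'e' add de- … -ar around the stem; stems whose last vowel is 'u' change the last vowel to 'e'.
So lehkaw → lehkow.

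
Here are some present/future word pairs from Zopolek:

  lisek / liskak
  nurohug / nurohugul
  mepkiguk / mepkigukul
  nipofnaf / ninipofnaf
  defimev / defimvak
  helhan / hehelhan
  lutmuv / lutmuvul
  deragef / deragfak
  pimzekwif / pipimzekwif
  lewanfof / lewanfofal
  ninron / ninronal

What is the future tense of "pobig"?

popobig

lutmuv and defimev both end in -v yet inflect differently (lutmuvul, defimvak), so the final letter is not what conditions the rule; the last vowel is.
"pobig" has last vowel 'i'. The one such stem in the data (pimzekwif → pipimzekwif) repeats the first consonant+vowel as a prefix (as do helhan, nipofnaf), so the same rule applies.
So pobig → popobig.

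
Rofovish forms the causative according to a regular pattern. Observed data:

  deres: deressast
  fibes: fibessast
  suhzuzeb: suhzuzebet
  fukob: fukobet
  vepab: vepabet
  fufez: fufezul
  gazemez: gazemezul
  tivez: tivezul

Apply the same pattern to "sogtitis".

sogtitissast

deres and suhzuzeb both have last vowel 'e' yet inflect differently (deressast, suhzuzebet), so the last vowel is not what conditions the rule; the final letter is.
"sogtitis" ends in -s. The stems ending in -s (deres → deressast, fibes → fibessast) double the final consonant and add -ast.
So sogtitis → sogtitissast.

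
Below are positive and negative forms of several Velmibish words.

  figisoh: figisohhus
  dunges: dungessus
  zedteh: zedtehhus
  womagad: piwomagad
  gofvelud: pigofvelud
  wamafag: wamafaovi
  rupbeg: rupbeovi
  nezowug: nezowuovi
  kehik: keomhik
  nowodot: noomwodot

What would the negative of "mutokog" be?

womagad and wamafag both have last vowel 'a' yet inflect differently (piwomagad, wamafaovi), so the last vowel is not what conditions the rule; the final letter is.
"mutokog" ends in -g. The stems ending in -g (wamafag → wamafaovi, rupbeg → rupbeovi, nezowug → nezowuovi) drop the final letter and add -ovi.
The other patterns: stems ending in -h or -s double the final consonant and add -us; stems ending in -d add the prefix pi-; stems ending in -k or -t insert -om- after the first vowel.
So mutokog → mutokoovi.

mutokoovi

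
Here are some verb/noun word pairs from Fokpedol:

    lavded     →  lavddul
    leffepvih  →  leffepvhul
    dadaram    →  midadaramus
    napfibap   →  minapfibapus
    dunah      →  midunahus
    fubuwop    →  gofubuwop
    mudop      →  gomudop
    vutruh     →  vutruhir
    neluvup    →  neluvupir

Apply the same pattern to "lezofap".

"lezofap" has last vowel 'a'. The stems whose last vowel is 'a' (dadaram → midadaramus, napfibap → minapfibapus, dunah → midunahus) add mi- … -us around the stem.
So lezofap → milezofapus.

milezofapus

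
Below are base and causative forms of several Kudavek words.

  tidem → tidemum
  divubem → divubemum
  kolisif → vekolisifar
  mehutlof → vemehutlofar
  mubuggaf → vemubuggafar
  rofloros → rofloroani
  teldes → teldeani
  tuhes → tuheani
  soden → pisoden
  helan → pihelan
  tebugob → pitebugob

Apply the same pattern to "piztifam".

piztifamum

mehutlof and rofloros both have last vowel 'o' yet inflect differently (vemehutlofar, rofloroani), so the last vowel is not what conditions the rule; the final letter is.
"piztifam" ends in -m. The stems ending in -m (tidem → tidemum, divubem → divubemum) add -um.
The other patterns: stems ending in -f add ve- … -ar around the stem; stems ending in -s drop the final letter and add -ani; stems ending in -b or -n add the prefix pi-.
So piztifam → piztifamum.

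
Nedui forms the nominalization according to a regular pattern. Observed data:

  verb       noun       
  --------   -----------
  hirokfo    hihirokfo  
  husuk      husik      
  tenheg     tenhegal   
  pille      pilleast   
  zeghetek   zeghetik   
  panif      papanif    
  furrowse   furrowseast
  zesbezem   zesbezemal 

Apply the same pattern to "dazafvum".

"dazafvum" ends in -m. The one such stem in the data (zesbezem → zesbezemal) adds -al, so the same rule applies.
The other patterns: stems ending in -e add -ast; stems ending in -f or -o repeat the first consonant+vowel as a prefix; stems ending in -k change the last vowel to 'i'.
So dazafvum → dazafvumal.

dazafvumal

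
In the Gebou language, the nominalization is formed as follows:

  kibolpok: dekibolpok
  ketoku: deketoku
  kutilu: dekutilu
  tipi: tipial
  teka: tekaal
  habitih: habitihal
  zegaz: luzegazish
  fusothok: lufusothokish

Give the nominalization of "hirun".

hirunal

kibolpok and fusothok both end in -k yet inflect differently (dekibolpok, lufusothokish), so the final letter is not what conditions the rule; the first letter is.
"hirun" begins with h-. The one such stem in the data (habitih → habitihal) adds -al, so the same rule applies.
So hirun → hirunal.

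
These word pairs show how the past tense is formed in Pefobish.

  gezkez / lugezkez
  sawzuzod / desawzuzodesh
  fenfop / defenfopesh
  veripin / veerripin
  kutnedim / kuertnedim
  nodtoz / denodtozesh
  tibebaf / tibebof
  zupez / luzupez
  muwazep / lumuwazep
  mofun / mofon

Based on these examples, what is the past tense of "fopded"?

lufopded

muwazep and fenfop both end in -p yet inflect differently (lumuwazep, defenfopesh), so the final letter is not what conditions the rule; the last vowel is.
"fopded" has last vowel 'e'. The stems whose last vowel is 'e' (muwazep → lumuwazep, gezkez → lugezkez, zupez → luzupez) add the prefix lu-.
The other patterns: stems whose last vowel is 'a' or 'u' change the last vowel to 'o'; stems whose last vowel is 'o' add de- … -esh around the stem; stems whose last vowel is 'i' insert -er- after the first vowel.
So fopded → lufopded.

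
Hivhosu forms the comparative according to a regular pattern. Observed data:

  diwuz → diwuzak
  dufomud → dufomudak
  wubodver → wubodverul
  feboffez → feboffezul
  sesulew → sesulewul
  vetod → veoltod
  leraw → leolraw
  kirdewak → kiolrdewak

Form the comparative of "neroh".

diwuz and feboffez both end in -z yet inflect differently (diwuzak, feboffezul), so the final letter is not what conditions the rule; the last vowel is.
"neroh" has last vowel 'o'. The one such stem in the data (vetod → veoltod) inserts -ol- after the first vowel (as do leraw, kirdewak), so the same rule applies.
So neroh → neolroh.

neolroh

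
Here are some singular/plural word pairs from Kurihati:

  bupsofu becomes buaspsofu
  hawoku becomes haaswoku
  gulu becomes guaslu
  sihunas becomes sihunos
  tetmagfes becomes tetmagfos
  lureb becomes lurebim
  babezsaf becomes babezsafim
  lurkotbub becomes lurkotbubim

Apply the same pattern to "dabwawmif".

tetmagfes and lureb both have last vowel 'e' yet inflect differently (tetmagfos, lurebim), so the last vowel is not what conditions the rule; the final letter is.
"dabwawmif" ends in -f. The one such stem in the data (babezsaf → babezsafim) adds -im, so the same rule applies.
The other patterns: stems ending in -u insert -as- after the first vowel; stems ending in -s change the last vowel to 'o'.
So dabwawmif → dabwawmifim.

dabwawmifim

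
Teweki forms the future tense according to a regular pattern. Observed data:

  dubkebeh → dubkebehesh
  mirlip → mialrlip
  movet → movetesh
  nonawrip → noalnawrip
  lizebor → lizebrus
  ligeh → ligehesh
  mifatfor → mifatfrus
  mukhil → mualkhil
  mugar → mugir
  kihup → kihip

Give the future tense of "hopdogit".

hoalpdogit

nonawrip and kihup both end in -p yet inflect differently (noalnawrip, kihip), so the final letter is not what conditions the rule; the last vowel is.
"hopdogit" has last vowel 'i'. The stems whose last vowel is 'i' (mukhil → mualkhil, nonawrip → noalnawrip, mirlip → mialrlip) insert -al- after the first vowel.
The other patterns: stems whose last vowel is 'o' delete the last vowel and add -us; stems whose last vowel is 'e' add -esh; stems whose last vowel is 'a' or 'u' change the last vowel to 'i'.
So hopdogit → hoalpdogit.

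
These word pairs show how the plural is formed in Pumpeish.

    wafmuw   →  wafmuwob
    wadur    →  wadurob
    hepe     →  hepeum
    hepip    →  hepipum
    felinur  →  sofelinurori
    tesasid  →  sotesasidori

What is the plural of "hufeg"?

hufegum

wadur and felinur both end in -r yet inflect differently (wadurob, sofelinurori), so the final letter is not what conditions the rule; the first letter is.
"hufeg" begins with h-. The stems beginning with h- (hepe → hepeum, hepip → hepipum) add -um.
The other patterns: stems beginning with w- add -ob; stems beginning with f- or t- add so- … -ori around the stem.
So hufeg → hufegum.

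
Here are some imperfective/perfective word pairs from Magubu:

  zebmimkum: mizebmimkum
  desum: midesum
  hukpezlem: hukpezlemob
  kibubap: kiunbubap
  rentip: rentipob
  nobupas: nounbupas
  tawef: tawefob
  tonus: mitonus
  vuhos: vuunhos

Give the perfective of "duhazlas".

duunhazlas

"duhazlas" has last vowel 'a'. The stems whose last vowel is 'a' (nobupas → nounbupas, kibubap → kiunbubap) insert -un- after the first vowel.
The other patterns: stems whose last vowel is 'u' add the prefix mi-; stems whose last vowel is 'e' or 'i' add -ob.
So duhazlas → duunhazlas.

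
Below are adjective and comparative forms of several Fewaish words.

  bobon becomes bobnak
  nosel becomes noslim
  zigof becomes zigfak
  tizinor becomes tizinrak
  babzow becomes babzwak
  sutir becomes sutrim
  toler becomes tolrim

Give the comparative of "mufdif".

"mufdif" has last vowel 'i'. The one such stem in the data (sutir → sutrim) deletes the last vowel and adds -im (as do nosel, toler), so the same rule applies.
The other pattern: stems whose last vowel is 'o' delete the last vowel and add -ak.
So mufdif → mufdfim.

mufdfim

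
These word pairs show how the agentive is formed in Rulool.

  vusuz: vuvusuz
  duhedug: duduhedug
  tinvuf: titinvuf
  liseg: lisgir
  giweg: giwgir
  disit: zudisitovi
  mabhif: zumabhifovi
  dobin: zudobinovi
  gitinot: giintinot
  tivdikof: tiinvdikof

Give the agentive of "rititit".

duhedug and liseg both end in -g yet inflect differently (duduhedug, lisgir), so the final letter is not what conditions the rule; the last vowel is.
"rititit" has last vowel 'i'. The stems whose last vowel is 'i' (disit → zudisitovi, mabhif → zumabhifovi, dobin → zudobinovi) add zu- … -ovi around the stem.
The other patterns: stems whose last vowel is 'u' repeat the first consonant+vowel as a prefix; stems whose last vowel is 'e' delete the last vowel and add -ir; stems whose last vowel is 'o' insert -in- after the first vowel.
So rititit → zuritititovi.

zuritititovi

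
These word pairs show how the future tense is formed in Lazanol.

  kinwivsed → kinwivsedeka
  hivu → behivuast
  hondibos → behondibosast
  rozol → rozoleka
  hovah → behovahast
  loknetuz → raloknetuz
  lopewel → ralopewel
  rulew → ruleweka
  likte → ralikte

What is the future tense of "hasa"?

behasaast

rozol and lopewel both end in -l yet inflect differently (rozoleka, ralopewel), so the final letter is not what conditions the rule; the first letter is.
"hasa" begins with h-. The stems beginning with h- (hovah → behovahast, hivu → behivuast, hondibos → behondibosast) add be- … -ast around the stem.
So hasa → behasaast.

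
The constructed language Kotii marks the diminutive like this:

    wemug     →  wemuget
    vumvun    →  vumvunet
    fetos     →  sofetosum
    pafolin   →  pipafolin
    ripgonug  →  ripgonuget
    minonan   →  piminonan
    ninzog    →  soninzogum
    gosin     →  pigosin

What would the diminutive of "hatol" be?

ninzog and ripgonug both end in -g yet inflect differently (soninzogum, ripgonuget), so the final letter is not what conditions the rule; the last vowel is.
"hatol" has last vowel 'o'. The stems whose last vowel is 'o' (ninzog → soninzogum, fetos → sofetosum) add so- … -um around the stem.
So hatol → sohatolum.

sohatolum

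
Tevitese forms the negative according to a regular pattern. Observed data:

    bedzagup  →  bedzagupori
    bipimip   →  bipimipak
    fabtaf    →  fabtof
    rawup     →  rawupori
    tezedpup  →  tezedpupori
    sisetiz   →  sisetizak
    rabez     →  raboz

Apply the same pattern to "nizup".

nizupori

"nizup" has last vowel 'u'. The stems whose last vowel is 'u' (rawup → rawupori, tezedpup → tezedpupori, bedzagup → bedzagupori) add -ori.
So nizup → nizupori.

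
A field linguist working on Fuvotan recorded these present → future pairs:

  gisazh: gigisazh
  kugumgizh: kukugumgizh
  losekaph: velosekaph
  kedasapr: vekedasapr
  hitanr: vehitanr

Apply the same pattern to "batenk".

vebatenk

gisazh and losekaph both end in -h yet inflect differently (gigisazh, velosekaph), so the final letter is not what conditions the rule; the second-to-last letter is.
"batenk" has second-to-last letter 'n'. The one such stem in the data (hitanr → vehitanr) adds the prefix ve-, so the same rule applies.
So batenk → vebatenk.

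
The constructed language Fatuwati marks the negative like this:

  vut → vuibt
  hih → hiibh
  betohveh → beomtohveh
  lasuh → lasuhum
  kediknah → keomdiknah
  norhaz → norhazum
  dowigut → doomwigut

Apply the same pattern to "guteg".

gutegum

"guteg" has 2 vowels. The stems with 2 vowels (norhaz → norhazum, lasuh → lasuhum) add -um.
The other patterns: stems with 1 vowel insert -ib- after the first vowel; stems with 3 vowels insert -om- after the first vowel.
So guteg → gutegum.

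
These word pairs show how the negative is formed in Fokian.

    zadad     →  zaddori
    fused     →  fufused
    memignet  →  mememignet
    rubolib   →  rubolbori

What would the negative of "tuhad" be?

zadad and fused both end in -d yet inflect differently (zaddori, fufused), so the final letter is not what conditions the rule; the last vowel is.
"tuhad" has last vowel 'a'. The one such stem in the data (zadad → zaddori) deletes the last vowel and adds -ori (as does rubolib), so the same rule applies.
The other pattern: stems whose last vowel is 'e' repeat the first consonant+vowel as a prefix.
So tuhad → tuhdori.

tuhdori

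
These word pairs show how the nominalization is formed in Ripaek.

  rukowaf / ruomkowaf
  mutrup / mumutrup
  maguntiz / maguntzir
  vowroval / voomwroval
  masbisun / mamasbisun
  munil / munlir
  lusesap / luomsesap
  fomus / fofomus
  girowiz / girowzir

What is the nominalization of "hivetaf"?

hiomvetaf

"hivetaf" has last vowel 'a'. The stems whose last vowel is 'a' (lusesap → luomsesap, vowroval → voomwroval, rukowaf → ruomkowaf) insert -om- after the first vowel.
The other patterns: stems whose last vowel is 'u' repeat the first consonant+vowel as a prefix; stems whose last vowel is 'i' delete the last vowel and add -ir.
So hivetaf → hiomvetaf.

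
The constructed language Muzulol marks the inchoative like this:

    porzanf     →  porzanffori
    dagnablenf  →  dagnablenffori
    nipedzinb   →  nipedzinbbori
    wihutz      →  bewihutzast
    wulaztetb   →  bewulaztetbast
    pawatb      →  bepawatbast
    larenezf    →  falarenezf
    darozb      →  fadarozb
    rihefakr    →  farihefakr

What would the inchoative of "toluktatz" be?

nipedzinb and wulaztetb both end in -b yet inflect differently (nipedzinbbori, bewulaztetbast), so the final letter is not what conditions the rule; the second-to-last letter is.
"toluktatz" has second-to-last letter 't'. The stems whose second-to-last letter is 't' (wihutz → bewihutzast, wulaztetb → bewulaztetbast, pawatb → bepawatbast) add be- … -ast around the stem.
So toluktatz → betoluktatzast.

betoluktatzast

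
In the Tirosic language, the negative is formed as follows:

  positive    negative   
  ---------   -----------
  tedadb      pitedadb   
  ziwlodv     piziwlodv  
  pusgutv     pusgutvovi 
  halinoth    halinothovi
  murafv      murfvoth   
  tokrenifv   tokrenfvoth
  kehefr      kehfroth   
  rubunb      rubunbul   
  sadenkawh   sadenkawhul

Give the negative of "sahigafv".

ziwlodv and pusgutv both end in -v yet inflect differently (piziwlodv, pusgutvovi), so the final letter is not what conditions the rule; the second-to-last letter is.
"sahigafv" has second-to-last letter 'f'. The stems whose second-to-last letter is 'f' (murafv → murfvoth, tokrenifv → tokrenfvoth, kehefr → kehfroth) delete the last vowel and add -oth.
The other patterns: stems whose second-to-last letter is 'd' add the prefix pi-; stems whose second-to-last letter is 't' add -ovi; stems whose second-to-last letter is 'n' or 'w' add -ul.
So sahigafv → sahigfvoth.

sahigfvoth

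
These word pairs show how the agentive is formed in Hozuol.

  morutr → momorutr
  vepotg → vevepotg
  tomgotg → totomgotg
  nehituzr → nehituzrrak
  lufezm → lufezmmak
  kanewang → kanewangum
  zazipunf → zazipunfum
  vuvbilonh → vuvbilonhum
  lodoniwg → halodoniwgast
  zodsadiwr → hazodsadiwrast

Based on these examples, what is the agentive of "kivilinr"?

kivilinrum

morutr and nehituzr both end in -r yet inflect differently (momorutr, nehituzrrak), so the final letter is not what conditions the rule; the second-to-last letter is.
"kivilinr" has second-to-last letter 'n'. The stems whose second-to-last letter is 'n' (kanewang → kanewangum, zazipunf → zazipunfum, vuvbilonh → vuvbilonhum) add -um.
So kivilinr → kivilinrum.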